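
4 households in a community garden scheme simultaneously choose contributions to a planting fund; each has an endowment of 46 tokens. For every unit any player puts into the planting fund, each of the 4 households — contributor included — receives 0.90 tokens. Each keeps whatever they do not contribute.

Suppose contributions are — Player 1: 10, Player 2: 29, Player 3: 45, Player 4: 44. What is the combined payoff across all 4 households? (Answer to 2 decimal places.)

516.80 tokens

Total contributed: 10 + 29 + 45 + 44 = 128; total kept: 4 × 46 − 128 = 56.
The planting fund pays out 0.90 × 4 × 128 = 460.80 in aggregate.
Group total = 56 + 460.80 = 516.80.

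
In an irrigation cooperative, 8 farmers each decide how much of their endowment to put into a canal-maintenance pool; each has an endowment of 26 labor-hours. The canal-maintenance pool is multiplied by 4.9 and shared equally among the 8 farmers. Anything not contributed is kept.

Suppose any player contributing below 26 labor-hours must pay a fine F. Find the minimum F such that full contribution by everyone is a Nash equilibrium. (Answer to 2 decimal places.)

Given the others contribute fully, the best deviation is to contribute 0 (any partial contribution still incurs the fine and gives up units whose private return 0.6125 is below 1).
Deviating from 26 to 0 saves 26 labor-hours but forfeits the deviator's share of the drop in the canal-maintenance pool: 4.9/8 × 26 = 15.92.
So the deviation gain is 26 − 15.92 = 10.08, and the fine must be at least 10.08 labor-hours to wipe it out.

10.08 labor-hours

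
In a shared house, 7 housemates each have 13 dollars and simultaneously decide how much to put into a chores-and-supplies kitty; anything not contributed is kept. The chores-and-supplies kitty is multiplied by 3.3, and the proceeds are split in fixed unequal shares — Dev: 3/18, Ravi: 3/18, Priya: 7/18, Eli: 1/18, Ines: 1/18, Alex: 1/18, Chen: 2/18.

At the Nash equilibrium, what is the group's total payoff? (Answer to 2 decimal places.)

Each unit j contributes comes back to j as 3.3 × (j's share), so j prefers to contribute only if that share exceeds 1/3.3 = 0.3030; otherwise keeping the unit dominates.
Priya alone (share 7/18) is above the threshold, contributing 13; the remaining 6 contribute 0. Total contributed: 13.
The chores-and-supplies kitty pays out 3.3 × 13 = 42.90 in total (split across the unequal shares, but the aggregate is all that matters for the group sum).
The 6 free-riders keep 13 each, adding 78. Group total = 78 + 42.90 = 120.90.

120.90 dollars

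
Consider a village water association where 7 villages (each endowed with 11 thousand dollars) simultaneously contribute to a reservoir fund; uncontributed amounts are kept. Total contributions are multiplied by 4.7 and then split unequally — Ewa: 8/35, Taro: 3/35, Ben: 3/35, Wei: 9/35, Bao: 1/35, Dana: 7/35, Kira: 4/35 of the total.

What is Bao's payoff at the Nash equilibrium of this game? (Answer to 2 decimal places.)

For player j, contributing a unit is worthwhile iff 4.7 × (j's share) ≥ 1, i.e. iff j's share is at least 0.2128.
Ewa and Wei are above the threshold, contributing 11 each; the remaining 5 contribute 0. Total contributed: 22.
Bao keeps 11 and receives 4.7 × 22 × 1/35 = 2.95 from the reservoir fund, for a payoff of 13.95.

13.95 thousand dollars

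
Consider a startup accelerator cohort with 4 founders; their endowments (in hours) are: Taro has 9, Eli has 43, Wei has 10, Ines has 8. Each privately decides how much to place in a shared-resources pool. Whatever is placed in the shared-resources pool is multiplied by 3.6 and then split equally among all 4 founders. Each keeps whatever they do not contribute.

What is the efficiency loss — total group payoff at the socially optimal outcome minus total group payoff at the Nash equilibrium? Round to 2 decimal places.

182.00 hours

The private return per contributed unit is 3.6/4 = 0.9000 < 1 for every player regardless of endowment, so the Nash equilibrium is zero contribution and the group total is Σ E_j = 9 + 43 + 10 + 8 = 70.
Each contributed unit returns 3.600 to the group, so the social optimum is full contribution by everyone: group total = 3.600 × 70 = 252.00.
Efficiency loss = (3.600 − 1) × 70 = 182.00.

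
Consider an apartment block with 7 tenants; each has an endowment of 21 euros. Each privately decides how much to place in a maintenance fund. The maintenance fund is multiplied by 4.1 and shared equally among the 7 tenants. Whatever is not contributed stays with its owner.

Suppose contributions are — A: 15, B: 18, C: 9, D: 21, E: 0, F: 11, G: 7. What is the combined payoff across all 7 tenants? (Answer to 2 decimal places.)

398.10 euros

Total contributed: 15 + 18 + 9 + 21 + 0 + 11 + 7 = 81; total kept: 7 × 21 − 81 = 66.
The maintenance fund pays out 4.1 × 81 = 332.10 in aggregate.
Group total = 66 + 332.10 = 398.10.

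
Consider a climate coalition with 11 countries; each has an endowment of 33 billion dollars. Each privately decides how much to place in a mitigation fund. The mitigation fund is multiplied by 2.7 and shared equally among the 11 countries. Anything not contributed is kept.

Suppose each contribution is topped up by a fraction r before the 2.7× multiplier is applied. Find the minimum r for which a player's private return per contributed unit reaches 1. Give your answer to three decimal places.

3.074

With matching at rate r, one contributed unit becomes (1 + r) in the mitigation fund and returns 2.7 × (1 + r) / 11 to the contributor.
Setting this equal to 1: 1 + r = 11/2.7 = 4.0741.
So the minimum matching rate is r = 4.0741 − 1 = 3.074.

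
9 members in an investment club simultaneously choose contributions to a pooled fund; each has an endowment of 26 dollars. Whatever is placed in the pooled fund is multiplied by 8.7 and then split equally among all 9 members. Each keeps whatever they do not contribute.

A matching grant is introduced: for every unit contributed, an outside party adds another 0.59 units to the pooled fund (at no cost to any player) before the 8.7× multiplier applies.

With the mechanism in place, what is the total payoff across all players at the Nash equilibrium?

Under the mechanism each unit contributed yields 8.7 × 1.59 / 9 = 1.5370 back to its contributor per unit of net cost, which exceeds 1, making full contribution the dominant choice for everyone.
At the Nash equilibrium everyone contributes 26. Group total payoff = 8.7 × 1.59 × 234 = 3236.92.

3236.92 dollars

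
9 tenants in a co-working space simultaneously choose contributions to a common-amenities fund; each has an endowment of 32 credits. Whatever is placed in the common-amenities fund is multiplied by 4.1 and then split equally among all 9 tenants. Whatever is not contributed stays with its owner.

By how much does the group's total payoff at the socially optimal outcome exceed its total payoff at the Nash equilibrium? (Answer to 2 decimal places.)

892.80 credits

Each contributed unit returns 4.1/9 = 0.4556 to its contributor — below 1 — so contributing 0 is dominant for every player. At the Nash equilibrium everyone keeps their 32, and the group total is 9 × 32 = 288.
Each contributed unit returns 4.100 to the group as a whole (0.4556 to each of 9 players), which exceeds 1, so the social optimum is full contribution: group total = 4.100 × 288 = 1180.80.
Efficiency loss = 1180.80 − 288 = 892.80.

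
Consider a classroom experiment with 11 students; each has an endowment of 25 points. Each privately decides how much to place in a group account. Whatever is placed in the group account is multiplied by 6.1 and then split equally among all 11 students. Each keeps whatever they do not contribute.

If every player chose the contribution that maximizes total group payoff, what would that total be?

1677.50 points

Each contributed unit returns 6.100 to the group as a whole (0.5545 to each of 11 players), which exceeds 1, so the social optimum is full contribution: group total = 6.100 × 275 = 1677.50.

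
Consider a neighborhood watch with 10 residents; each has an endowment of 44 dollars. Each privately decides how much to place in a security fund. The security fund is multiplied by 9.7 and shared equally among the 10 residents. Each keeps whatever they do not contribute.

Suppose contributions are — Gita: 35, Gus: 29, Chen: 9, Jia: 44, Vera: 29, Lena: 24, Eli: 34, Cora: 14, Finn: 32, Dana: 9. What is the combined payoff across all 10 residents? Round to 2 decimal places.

Total contributed: 35 + 29 + 9 + 44 + 29 + 24 + 34 + 14 + 32 + 9 = 259; total kept: 10 × 44 − 259 = 181.
The security fund pays out 9.7 × 259 = 2512.30 in aggregate.
Group total = 181 + 2512.30 = 2693.30.

2693.30 dollars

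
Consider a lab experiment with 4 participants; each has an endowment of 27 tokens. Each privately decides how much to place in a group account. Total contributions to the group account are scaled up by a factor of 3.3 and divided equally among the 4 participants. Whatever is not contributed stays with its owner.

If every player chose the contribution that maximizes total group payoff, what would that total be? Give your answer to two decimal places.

356.40 tokens

Each contributed unit returns 3.300 to the group as a whole (0.8250 to each of 4 players), which exceeds 1, so the social optimum is full contribution: group total = 3.300 × 108 = 356.40.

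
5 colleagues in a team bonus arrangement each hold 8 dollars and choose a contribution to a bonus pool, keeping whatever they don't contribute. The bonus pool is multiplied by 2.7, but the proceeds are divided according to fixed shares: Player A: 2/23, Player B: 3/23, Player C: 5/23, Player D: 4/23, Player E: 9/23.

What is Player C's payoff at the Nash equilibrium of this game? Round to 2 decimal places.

12.70 dollars

For player j, contributing a unit is worthwhile iff 2.7 × (j's share) ≥ 1, i.e. iff j's share is at least 0.3704.
Player E alone (share 9/23) is above the threshold, contributing 8; the remaining 4 contribute 0. Total contributed: 8.
Player C keeps 8 and receives 2.7 × 8 × 5/23 = 4.70 from the bonus pool, for a payoff of 12.70.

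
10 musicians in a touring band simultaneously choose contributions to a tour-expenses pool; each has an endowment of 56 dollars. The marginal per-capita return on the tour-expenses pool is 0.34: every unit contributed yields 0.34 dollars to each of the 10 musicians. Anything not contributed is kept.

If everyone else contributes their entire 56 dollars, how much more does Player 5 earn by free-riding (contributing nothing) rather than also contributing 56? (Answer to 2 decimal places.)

Switching from a contribution of 56 to 0 lets Player 5 keep an extra 56 dollars, but lowers the tour-expenses pool by 56, which costs Player 5 their own share of that drop: 0.34 × 56 = 19.04.
Net gain = 56 − 19.04 = 36.96. The private return per contributed unit (0.34) is below 1, so free-riding is indeed the best response regardless of what the others do.

36.96 dollars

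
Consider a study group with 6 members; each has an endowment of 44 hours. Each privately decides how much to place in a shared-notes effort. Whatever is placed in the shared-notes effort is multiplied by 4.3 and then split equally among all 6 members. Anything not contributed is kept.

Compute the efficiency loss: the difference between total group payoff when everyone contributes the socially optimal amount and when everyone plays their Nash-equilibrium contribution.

Each contributed unit returns 4.3/6 = 0.7167 to its contributor — below 1 — so contributing 0 is dominant for every player. At the Nash equilibrium everyone keeps their 44, and the group total is 6 × 44 = 264.
Each contributed unit returns 4.300 to the group as a whole (0.7167 to each of 6 players), which exceeds 1, so the social optimum is full contribution: group total = 4.300 × 264 = 1135.20.
Efficiency loss = 1135.20 − 264 = 871.20.

871.20 hours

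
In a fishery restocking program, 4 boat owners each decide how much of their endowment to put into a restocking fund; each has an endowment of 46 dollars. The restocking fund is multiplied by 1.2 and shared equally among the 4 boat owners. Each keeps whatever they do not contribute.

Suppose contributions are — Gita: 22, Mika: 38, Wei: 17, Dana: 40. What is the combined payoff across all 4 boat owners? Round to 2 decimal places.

Total contributed: 22 + 38 + 17 + 40 = 117; total kept: 4 × 46 − 117 = 67.
The restocking fund pays out 1.2 × 117 = 140.40 in aggregate.
Group total = 67 + 140.40 = 207.40.

207.40 dollars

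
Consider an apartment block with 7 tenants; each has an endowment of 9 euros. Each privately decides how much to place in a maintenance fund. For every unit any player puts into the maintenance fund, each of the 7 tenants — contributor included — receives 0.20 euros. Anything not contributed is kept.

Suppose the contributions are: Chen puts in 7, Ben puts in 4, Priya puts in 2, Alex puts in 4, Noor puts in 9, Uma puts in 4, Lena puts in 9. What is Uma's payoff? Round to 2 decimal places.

12.80 euros

Total contributed: 7 + 4 + 2 + 4 + 9 + 4 + 9 = 39.
Each receives 0.20 × 39 = 7.80 from the maintenance fund.
Uma keeps 9 − 4 = 5, so Uma's payoff is 5 + 7.80 = 12.80.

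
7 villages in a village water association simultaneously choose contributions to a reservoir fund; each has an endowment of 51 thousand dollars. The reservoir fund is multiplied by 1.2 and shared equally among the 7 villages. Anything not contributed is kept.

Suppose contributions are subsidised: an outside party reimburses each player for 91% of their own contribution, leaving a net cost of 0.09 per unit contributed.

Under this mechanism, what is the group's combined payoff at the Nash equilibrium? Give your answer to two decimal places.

The effective private return per unit is now (1.2/7) / 0.09 = 1.9048 > 1, so every player's dominant strategy flips to full contribution.
At the Nash equilibrium everyone contributes 51. Group total payoff = 7 × (51 × 0.91 + 1.2 × 51) = 753.27.

753.27 thousand dollars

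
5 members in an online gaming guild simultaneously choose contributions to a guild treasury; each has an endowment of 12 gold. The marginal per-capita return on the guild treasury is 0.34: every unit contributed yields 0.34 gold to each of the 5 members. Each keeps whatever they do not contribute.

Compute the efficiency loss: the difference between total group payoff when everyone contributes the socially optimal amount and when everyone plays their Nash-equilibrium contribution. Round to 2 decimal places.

The private return per contributed unit is 0.34 < 1, so contributing 0 is dominant for every player. At the Nash equilibrium everyone keeps their 12, and the group total is 5 × 12 = 60.
Each contributed unit returns 1.700 to the group as a whole (0.34 to each of 5 players), which exceeds 1, so the social optimum is full contribution: group total = 1.700 × 60 = 102.00.
Efficiency loss = 102.00 − 60 = 42.00.

42.00 gold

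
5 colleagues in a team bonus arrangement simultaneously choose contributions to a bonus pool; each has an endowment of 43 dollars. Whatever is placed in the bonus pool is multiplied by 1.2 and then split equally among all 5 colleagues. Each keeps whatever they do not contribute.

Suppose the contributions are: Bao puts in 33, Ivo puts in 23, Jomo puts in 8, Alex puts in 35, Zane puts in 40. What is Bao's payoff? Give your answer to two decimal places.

Total contributed: 33 + 23 + 8 + 35 + 40 = 139.
Each receives 1.2 × 139 / 5 = 33.36 from the bonus pool.
Bao keeps 43 − 33 = 10, so Bao's payoff is 10 + 33.36 = 43.36.

43.36 dollars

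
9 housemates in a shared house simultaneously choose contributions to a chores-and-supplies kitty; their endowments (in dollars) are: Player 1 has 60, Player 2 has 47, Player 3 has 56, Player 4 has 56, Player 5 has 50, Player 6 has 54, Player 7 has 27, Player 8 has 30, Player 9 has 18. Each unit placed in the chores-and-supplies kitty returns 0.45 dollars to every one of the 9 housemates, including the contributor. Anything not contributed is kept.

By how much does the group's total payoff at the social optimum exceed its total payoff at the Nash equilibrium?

1213.90 dollars

The private return per contributed unit is 0.45 < 1 for everyone, so the Nash equilibrium is zero contribution and the group total is Σ E_j = 60 + 47 + 56 + 56 + 50 + 54 + 27 + 30 + 18 = 398.
Each contributed unit returns 4.050 to the group, so the social optimum is full contribution by everyone: group total = 4.050 × 398 = 1611.90.
Efficiency loss = (4.050 − 1) × 398 = 1213.90.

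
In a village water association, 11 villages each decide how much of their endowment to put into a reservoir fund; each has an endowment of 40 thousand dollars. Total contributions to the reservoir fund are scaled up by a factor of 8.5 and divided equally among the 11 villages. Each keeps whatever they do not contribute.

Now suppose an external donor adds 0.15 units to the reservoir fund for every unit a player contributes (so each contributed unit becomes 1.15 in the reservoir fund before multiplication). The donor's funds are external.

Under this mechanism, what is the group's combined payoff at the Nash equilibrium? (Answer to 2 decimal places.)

The effective private return is 8.5 × 1.15 / 11 = 0.8886, which is still under 1, so the mechanism doesn't change anyone's dominant strategy: zero contribution.
At the Nash equilibrium no one contributes; group total payoff = 11 × 40 = 440.

440.00 thousand dollars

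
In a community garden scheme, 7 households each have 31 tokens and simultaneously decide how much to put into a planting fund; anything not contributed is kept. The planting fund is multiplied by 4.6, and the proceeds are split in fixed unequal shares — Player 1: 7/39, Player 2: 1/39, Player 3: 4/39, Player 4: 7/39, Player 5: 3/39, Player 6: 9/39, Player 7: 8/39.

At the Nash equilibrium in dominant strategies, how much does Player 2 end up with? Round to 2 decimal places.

34.66 tokens

Player j's private return per contributed unit is 4.6 × (j's share). Contributing is weakly dominant for j when that share is at least 1/4.6 = 0.2174, and contributing 0 is dominant otherwise.
Only Player 6 (9/39) clears that bar, contributing 31; the remaining 6 contribute 0. Total contributed: 31.
Player 2 keeps 31 and receives 4.6 × 31 × 1/39 = 3.66 from the planting fund, for a payoff of 34.66.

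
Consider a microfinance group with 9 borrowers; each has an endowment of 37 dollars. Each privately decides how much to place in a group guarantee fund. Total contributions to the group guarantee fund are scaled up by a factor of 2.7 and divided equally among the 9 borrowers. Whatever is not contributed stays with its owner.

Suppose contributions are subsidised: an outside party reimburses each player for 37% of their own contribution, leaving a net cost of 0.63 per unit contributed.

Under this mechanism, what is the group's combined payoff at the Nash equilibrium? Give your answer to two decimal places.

The effective private return is (2.7/9) / 0.63 = 0.4762, which is still under 1, so the mechanism doesn't change anyone's dominant strategy: zero contribution.
At the Nash equilibrium no one contributes; group total payoff = 9 × 37 = 333.

333.00 dollars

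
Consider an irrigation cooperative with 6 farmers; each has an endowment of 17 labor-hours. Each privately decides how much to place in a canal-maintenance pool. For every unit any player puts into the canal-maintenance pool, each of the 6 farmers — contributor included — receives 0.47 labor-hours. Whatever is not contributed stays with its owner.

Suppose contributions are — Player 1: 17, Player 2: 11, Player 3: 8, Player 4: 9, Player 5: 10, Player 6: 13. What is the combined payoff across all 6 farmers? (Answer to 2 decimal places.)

225.76 labor-hours

Total contributed: 17 + 11 + 8 + 9 + 10 + 13 = 68; total kept: 6 × 17 − 68 = 34.
The canal-maintenance pool pays out 0.47 × 6 × 68 = 191.76 in aggregate.
Group total = 34 + 191.76 = 225.76.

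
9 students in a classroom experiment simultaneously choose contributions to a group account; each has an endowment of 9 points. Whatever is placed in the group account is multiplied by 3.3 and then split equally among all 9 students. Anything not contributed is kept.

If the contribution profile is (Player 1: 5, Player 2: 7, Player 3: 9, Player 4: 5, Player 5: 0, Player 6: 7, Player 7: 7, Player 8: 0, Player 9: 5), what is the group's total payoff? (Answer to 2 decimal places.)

184.50 points

Total contributed: 5 + 7 + 9 + 5 + 0 + 7 + 7 + 0 + 5 = 45; total kept: 9 × 9 − 45 = 36.
The group account pays out 3.3 × 45 = 148.50 in aggregate.
Group total = 36 + 148.50 = 184.50.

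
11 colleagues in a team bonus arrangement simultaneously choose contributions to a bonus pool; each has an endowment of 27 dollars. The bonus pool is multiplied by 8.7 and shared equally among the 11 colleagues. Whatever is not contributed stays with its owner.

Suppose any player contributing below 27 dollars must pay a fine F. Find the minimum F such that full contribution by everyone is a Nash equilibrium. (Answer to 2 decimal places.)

Given the others contribute fully, the best deviation is to contribute 0 (any partial contribution still incurs the fine and gives up units whose private return 0.7909 is below 1).
Deviating from 27 to 0 saves 27 dollars but forfeits the deviator's share of the drop in the bonus pool: 8.7/11 × 27 = 21.35.
So the deviation gain is 27 − 21.35 = 5.65, and the fine must be at least 5.65 dollars to wipe it out.

5.65 dollars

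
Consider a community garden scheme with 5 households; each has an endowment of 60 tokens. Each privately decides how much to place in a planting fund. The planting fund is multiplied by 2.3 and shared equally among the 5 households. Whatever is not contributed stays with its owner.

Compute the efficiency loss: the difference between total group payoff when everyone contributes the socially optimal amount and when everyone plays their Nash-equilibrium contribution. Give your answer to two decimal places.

390.00 tokens

Each contributed unit returns 2.3/5 = 0.4600 to its contributor — below 1 — so contributing 0 is dominant for every player. At the Nash equilibrium everyone keeps their 60, and the group total is 5 × 60 = 300.
Each contributed unit returns 2.300 to the group as a whole (0.4600 to each of 5 players), which exceeds 1, so the social optimum is full contribution: group total = 2.300 × 300 = 690.00.
Efficiency loss = 690.00 − 300 = 390.00.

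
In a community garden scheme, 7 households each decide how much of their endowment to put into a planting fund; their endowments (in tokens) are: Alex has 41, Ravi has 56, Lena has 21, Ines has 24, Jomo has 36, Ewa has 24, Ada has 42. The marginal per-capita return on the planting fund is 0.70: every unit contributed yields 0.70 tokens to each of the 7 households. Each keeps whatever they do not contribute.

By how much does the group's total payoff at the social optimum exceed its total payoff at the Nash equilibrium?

The private return per contributed unit is 0.70 < 1 for everyone, so the Nash equilibrium is zero contribution and the group total is Σ E_j = 41 + 56 + 21 + 24 + 36 + 24 + 42 = 244.
Each contributed unit returns 4.900 to the group, so the social optimum is full contribution by everyone: group total = 4.900 × 244 = 1195.60.
Efficiency loss = (4.900 − 1) × 244 = 951.60.

951.60 tokens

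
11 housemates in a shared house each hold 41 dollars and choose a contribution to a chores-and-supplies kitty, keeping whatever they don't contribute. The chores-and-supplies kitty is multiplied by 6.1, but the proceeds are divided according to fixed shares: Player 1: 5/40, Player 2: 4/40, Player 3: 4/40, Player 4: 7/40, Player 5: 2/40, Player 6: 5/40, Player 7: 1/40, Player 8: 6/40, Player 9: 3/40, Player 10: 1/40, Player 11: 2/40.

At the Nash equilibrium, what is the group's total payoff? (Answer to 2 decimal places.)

660.10 dollars

Player j's private return per contributed unit is 6.1 × (j's share). Contributing is weakly dominant for j when that share is at least 1/6.1 = 0.1639, and contributing 0 is dominant otherwise.
Player 4 alone (share 7/40) is above the threshold, contributing 41; the remaining 10 contribute 0. Total contributed: 41.
The chores-and-supplies kitty pays out 6.1 × 41 = 250.10 in total (split across the unequal shares, but the aggregate is all that matters for the group sum).
The 10 free-riders keep 41 each, adding 410. Group total = 410 + 250.10 = 660.10.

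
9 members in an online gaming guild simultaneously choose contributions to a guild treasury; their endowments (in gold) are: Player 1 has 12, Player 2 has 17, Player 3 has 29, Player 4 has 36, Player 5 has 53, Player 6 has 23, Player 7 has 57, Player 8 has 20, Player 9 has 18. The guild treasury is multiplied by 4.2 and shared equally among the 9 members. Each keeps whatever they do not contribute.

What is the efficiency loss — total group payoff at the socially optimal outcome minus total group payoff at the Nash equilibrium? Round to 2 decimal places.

The private return per contributed unit is 4.2/9 = 0.4667 < 1 for every player regardless of endowment, so the Nash equilibrium is zero contribution and the group total is Σ E_j = 12 + 17 + 29 + 36 + 53 + 23 + 57 + 20 + 18 = 265.
Each contributed unit returns 4.200 to the group, so the social optimum is full contribution by everyone: group total = 4.200 × 265 = 1113.00.
Efficiency loss = (4.200 − 1) × 265 = 848.00.

848.00 gold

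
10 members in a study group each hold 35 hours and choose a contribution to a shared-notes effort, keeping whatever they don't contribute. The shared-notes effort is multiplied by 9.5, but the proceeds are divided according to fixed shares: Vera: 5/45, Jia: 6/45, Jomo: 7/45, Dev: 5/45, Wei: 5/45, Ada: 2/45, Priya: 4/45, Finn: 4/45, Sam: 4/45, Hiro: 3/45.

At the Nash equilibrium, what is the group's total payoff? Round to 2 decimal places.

Player j's private return per contributed unit is 9.5 × (j's share). Contributing is weakly dominant for j when that share is at least 1/9.5 = 0.1053, and contributing 0 is dominant otherwise.
Vera, Jia, Jomo, Dev and Wei are above the threshold, contributing 35 each; the remaining 5 contribute 0. Total contributed: 175.
The shared-notes effort pays out 9.5 × 175 = 1662.50 in total (split across the unequal shares, but the aggregate is all that matters for the group sum).
The 5 free-riders keep 35 each, adding 175. Group total = 175 + 1662.50 = 1837.50.

1837.50 hours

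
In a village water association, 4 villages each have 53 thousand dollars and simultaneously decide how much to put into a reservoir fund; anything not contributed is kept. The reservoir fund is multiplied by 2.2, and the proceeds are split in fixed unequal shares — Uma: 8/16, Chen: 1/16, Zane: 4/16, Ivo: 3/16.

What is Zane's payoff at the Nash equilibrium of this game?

82.15 thousand dollars

A player with share s gets back 2.2·s per unit contributed, so full contribution is dominant for anyone with s > 1/2.2 = 0.4545 and zero contribution is dominant for anyone below.
Uma alone (share 8/16) is above the threshold, contributing 53; the remaining 3 contribute 0. Total contributed: 53.
Zane keeps 53 and receives 2.2 × 53 × 4/16 = 29.15 from the reservoir fund, for a payoff of 82.15.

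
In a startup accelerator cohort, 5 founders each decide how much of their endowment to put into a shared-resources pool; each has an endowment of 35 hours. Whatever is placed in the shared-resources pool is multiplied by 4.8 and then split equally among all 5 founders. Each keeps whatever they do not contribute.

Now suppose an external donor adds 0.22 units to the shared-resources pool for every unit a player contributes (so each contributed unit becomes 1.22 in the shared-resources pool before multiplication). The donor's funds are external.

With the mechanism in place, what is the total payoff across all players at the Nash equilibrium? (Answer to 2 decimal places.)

1024.80 hours

With the mechanism, a contributed unit returns 4.8 × 1.22 / 5 = 1.1712 per unit of net cost to the contributor — now above 1 — so contributing fully is weakly dominant for every player.
So the Nash equilibrium is full contribution by all 5; the group earns 4.8 × 1.22 × 175 = 1024.80.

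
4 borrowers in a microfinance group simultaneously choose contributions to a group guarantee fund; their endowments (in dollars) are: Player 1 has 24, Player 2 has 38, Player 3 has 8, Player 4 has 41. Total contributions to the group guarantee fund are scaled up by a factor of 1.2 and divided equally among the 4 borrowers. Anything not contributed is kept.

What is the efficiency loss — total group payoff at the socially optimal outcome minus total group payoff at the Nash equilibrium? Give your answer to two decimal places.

22.20 dollars

The private return per contributed unit is 1.2/4 = 0.3000 < 1 for every player regardless of endowment, so the Nash equilibrium is zero contribution and the group total is Σ E_j = 24 + 38 + 8 + 41 = 111.
Each contributed unit returns 1.200 to the group, so the social optimum is full contribution by everyone: group total = 1.200 × 111 = 133.20.
Efficiency loss = (1.200 − 1) × 111 = 22.20.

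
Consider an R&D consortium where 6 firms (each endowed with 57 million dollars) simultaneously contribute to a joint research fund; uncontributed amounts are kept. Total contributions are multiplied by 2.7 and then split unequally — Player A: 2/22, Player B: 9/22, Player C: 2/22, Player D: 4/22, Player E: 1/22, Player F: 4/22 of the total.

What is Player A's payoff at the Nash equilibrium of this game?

70.99 million dollars

Player j's private return per contributed unit is 2.7 × (j's share). Contributing is weakly dominant for j when that share is at least 1/2.7 = 0.3704, and contributing 0 is dominant otherwise.
The only share above 0.3704 is Player B's 9/22, contributing 57; the remaining 5 contribute 0. Total contributed: 57.
Player A keeps 57 and receives 2.7 × 57 × 2/22 = 13.99 from the joint research fund, for a payoff of 70.99.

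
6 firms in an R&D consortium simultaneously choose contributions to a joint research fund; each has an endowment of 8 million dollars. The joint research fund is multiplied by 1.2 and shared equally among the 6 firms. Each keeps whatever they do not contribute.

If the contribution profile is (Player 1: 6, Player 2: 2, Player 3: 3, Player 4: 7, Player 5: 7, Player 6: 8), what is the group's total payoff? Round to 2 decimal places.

54.60 million dollars

Total contributed: 6 + 2 + 3 + 7 + 7 + 8 = 33; total kept: 6 × 8 − 33 = 15.
The joint research fund pays out 1.2 × 33 = 39.60 in aggregate.
Group total = 15 + 39.60 = 54.60.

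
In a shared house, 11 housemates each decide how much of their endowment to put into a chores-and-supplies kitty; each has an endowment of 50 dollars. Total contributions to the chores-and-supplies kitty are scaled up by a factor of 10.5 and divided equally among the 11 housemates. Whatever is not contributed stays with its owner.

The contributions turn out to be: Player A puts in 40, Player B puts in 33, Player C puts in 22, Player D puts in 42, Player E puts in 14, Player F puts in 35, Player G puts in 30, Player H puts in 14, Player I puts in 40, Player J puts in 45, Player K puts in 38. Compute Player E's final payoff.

Total contributed: 40 + 33 + 22 + 42 + 14 + 35 + 30 + 14 + 40 + 45 + 38 = 353.
Each receives 10.5 × 353 / 11 = 336.95 from the chores-and-supplies kitty.
Player E keeps 50 − 14 = 36, so Player E's payoff is 36 + 336.95 = 372.95.

372.95 dollars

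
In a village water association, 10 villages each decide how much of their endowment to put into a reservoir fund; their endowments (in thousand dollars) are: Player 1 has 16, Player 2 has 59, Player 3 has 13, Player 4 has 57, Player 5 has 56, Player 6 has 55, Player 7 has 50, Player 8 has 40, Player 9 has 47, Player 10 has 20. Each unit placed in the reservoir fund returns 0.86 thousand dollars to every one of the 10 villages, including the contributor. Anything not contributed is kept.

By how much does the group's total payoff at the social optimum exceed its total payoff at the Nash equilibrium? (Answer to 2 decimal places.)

The private return per contributed unit is 0.86 < 1 for everyone, so the Nash equilibrium is zero contribution and the group total is Σ E_j = 16 + 59 + 13 + 57 + 56 + 55 + 50 + 40 + 47 + 20 = 413.
Each contributed unit returns 8.600 to the group, so the social optimum is full contribution by everyone: group total = 8.600 × 413 = 3551.80.
Efficiency loss = (8.600 − 1) × 413 = 3138.80.

3138.80 thousand dollars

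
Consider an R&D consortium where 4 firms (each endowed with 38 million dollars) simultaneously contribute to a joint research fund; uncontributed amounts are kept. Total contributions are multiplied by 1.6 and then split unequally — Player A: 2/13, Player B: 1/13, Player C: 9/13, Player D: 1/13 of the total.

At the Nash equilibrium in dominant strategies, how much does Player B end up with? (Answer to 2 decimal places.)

42.68 million dollars

Player j's private return per contributed unit is 1.6 × (j's share). Contributing is weakly dominant for j when that share is at least 1/1.6 = 0.6250, and contributing 0 is dominant otherwise.
The only share above 0.6250 is Player C's 9/13, contributing 38; the remaining 3 contribute 0. Total contributed: 38.
Player B keeps 38 and receives 1.6 × 38 × 1/13 = 4.68 from the joint research fund, for a payoff of 42.68.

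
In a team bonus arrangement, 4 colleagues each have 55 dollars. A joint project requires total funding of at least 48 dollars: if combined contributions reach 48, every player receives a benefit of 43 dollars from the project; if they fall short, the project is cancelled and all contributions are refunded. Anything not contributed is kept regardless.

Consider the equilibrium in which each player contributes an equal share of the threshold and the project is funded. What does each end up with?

86 dollars

Equal share of the threshold: 48/4 = 12.
At this profile no one gains by cutting their contribution: any cut drops the total below 48, the project is cancelled, contributions are refunded, and the deviator ends with 55, which is less than 55 − 12 + 43 = 86. Contributing more than 12 just wastes the excess. So contributing exactly 12 is a best response.
Each player's payoff: 55 − 12 + 43 = 86.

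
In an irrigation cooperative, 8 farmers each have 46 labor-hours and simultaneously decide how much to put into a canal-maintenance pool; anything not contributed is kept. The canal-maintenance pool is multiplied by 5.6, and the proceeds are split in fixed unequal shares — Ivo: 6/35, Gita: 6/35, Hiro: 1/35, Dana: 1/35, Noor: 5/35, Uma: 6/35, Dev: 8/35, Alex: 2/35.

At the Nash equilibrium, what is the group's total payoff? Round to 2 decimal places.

A player with share s gets back 5.6·s per unit contributed, so full contribution is dominant for anyone with s > 1/5.6 = 0.1786 and zero contribution is dominant for anyone below.
Only Dev (8/35) clears that bar, contributing 46; the remaining 7 contribute 0. Total contributed: 46.
The canal-maintenance pool pays out 5.6 × 46 = 257.60 in total (split across the unequal shares, but the aggregate is all that matters for the group sum).
The 7 free-riders keep 46 each, adding 322. Group total = 322 + 257.60 = 579.60.

579.60 labor-hours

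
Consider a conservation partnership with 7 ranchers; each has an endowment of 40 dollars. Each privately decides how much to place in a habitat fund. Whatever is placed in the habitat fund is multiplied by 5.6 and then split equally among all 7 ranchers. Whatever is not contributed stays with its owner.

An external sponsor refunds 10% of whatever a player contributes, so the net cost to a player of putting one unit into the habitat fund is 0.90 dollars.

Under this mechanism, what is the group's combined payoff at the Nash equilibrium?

280.00 dollars

Even with the mechanism, each unit contributed returns only (5.6/7) / 0.90 = 0.8889 per unit of net cost, so contributing nothing is still dominant.
At the Nash equilibrium no one contributes; group total payoff = 7 × 40 = 280.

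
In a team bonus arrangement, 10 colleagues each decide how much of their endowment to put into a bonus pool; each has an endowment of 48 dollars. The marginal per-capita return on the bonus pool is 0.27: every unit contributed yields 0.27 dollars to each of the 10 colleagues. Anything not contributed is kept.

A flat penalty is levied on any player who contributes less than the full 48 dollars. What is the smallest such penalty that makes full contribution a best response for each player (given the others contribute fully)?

35.04 dollars

Given the others contribute fully, the best deviation is to contribute 0 (any partial contribution still incurs the fine and gives up units whose private return 0.27 is below 1).
Deviating from 48 to 0 saves 48 dollars but forfeits the deviator's share of the drop in the bonus pool: 0.27 × 48 = 12.96.
So the deviation gain is 48 − 12.96 = 35.04, and the fine must be at least 35.04 dollars to wipe it out.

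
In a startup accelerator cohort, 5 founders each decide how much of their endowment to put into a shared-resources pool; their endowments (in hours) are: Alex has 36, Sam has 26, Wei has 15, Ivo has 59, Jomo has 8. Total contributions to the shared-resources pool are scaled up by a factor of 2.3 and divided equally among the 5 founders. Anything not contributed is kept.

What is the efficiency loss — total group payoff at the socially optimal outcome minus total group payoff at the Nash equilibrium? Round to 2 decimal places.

The private return per contributed unit is 2.3/5 = 0.4600 < 1 for every player regardless of endowment, so the Nash equilibrium is zero contribution and the group total is Σ E_j = 36 + 26 + 15 + 59 + 8 = 144.
Each contributed unit returns 2.300 to the group, so the social optimum is full contribution by everyone: group total = 2.300 × 144 = 331.20.
Efficiency loss = (2.300 − 1) × 144 = 187.20.

187.20 hours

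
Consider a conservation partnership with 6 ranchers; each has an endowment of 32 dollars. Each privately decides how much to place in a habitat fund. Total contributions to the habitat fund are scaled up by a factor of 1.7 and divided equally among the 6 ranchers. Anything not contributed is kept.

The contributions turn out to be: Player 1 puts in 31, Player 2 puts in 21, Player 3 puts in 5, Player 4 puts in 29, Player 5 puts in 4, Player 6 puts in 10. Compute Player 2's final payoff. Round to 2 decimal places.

39.33 dollars

Total contributed: 31 + 21 + 5 + 29 + 4 + 10 = 100.
Each receives 1.7 × 100 / 6 = 28.33 from the habitat fund.
Player 2 keeps 32 − 21 = 11, so Player 2's payoff is 11 + 28.33 = 39.33.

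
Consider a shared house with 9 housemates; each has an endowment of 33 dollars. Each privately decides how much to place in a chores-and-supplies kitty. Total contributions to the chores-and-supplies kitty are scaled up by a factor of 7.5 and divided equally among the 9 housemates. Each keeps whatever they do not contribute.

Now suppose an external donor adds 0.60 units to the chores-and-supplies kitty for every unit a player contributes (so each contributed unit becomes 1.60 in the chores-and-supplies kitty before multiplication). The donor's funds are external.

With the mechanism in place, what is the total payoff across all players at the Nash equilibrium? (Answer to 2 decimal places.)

3564.00 dollars

The effective private return per unit is now 7.5 × 1.60 / 9 = 1.3333 > 1, so every player's dominant strategy flips to full contribution.
So the Nash equilibrium is full contribution by all 9; the group earns 7.5 × 1.60 × 297 = 3564.00.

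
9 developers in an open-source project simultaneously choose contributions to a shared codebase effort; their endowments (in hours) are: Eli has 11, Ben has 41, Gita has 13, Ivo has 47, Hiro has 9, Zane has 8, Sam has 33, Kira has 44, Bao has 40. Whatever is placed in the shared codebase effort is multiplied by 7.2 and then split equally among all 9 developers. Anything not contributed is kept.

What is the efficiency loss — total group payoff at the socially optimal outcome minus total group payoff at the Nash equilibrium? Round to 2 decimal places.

1525.20 hours

The private return per contributed unit is 7.2/9 = 0.8000 < 1 for every player regardless of endowment, so the Nash equilibrium is zero contribution and the group total is Σ E_j = 11 + 41 + 13 + 47 + 9 + 8 + 33 + 44 + 40 = 246.
Each contributed unit returns 7.200 to the group, so the social optimum is full contribution by everyone: group total = 7.200 × 246 = 1771.20.
Efficiency loss = (7.200 − 1) × 246 = 1525.20.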